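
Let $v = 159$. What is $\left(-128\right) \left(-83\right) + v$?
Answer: $10783$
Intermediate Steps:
$\left(-128\right) \left(-83\right) + v = \left(-128\right) \left(-83\right) + 159 = 10624 + 159 = 10783$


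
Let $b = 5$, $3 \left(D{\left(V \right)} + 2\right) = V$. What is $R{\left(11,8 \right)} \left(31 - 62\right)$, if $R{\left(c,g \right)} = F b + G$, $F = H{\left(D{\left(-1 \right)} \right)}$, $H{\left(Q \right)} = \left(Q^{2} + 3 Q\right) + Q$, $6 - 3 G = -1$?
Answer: $\frac{4774}{9} \approx 530.44$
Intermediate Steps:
$G = \frac{7}{3}$ ($G = 2 - - \frac{1}{3} = 2 + \frac{1}{3} = \frac{7}{3} \approx 2.3333$)
$D{\left(V \right)} = -2 + \frac{V}{3}$
$H{\left(Q \right)} = Q^{2} + 4 Q$
$F = - \frac{35}{9}$ ($F = \left(-2 + \frac{1}{3} \left(-1\right)\right) \left(4 + \left(-2 + \frac{1}{3} \left(-1\right)\right)\right) = \left(-2 - \frac{1}{3}\right) \left(4 - \frac{7}{3}\right) = - \frac{7 \left(4 - \frac{7}{3}\right)}{3} = \left(- \frac{7}{3}\right) \frac{5}{3} = - \frac{35}{9} \approx -3.8889$)
$R{\left(c,g \right)} = - \frac{154}{9}$ ($R{\left(c,g \right)} = \left(- \frac{35}{9}\right) 5 + \frac{7}{3} = - \frac{175}{9} + \frac{7}{3} = - \frac{154}{9}$)
$R{\left(11,8 \right)} \left(31 - 62\right) = - \frac{154 \left(31 - 62\right)}{9} = \left(- \frac{154}{9}\right) \left(-31\right) = \frac{4774}{9}$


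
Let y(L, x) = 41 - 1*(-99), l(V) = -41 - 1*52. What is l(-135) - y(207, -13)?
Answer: -233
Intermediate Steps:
l(V) = -93 (l(V) = -41 - 52 = -93)
y(L, x) = 140 (y(L, x) = 41 + 99 = 140)
l(-135) - y(207, -13) = -93 - 1*140 = -93 - 140 = -233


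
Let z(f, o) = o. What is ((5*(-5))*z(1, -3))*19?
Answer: 1425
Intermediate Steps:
((5*(-5))*z(1, -3))*19 = ((5*(-5))*(-3))*19 = -25*(-3)*19 = 75*19 = 1425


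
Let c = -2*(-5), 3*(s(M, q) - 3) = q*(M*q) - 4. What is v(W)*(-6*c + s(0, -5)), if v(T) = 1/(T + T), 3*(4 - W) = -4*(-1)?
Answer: -175/16 ≈ -10.938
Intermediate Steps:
s(M, q) = 5/3 + M*q**2/3 (s(M, q) = 3 + (q*(M*q) - 4)/3 = 3 + (M*q**2 - 4)/3 = 3 + (-4 + M*q**2)/3 = 3 + (-4/3 + M*q**2/3) = 5/3 + M*q**2/3)
W = 8/3 (W = 4 - (-4)*(-1)/3 = 4 - 1/3*4 = 4 - 4/3 = 8/3 ≈ 2.6667)
v(T) = 1/(2*T)
c = 10
v(W)*(-6*c + s(0, -5)) = (1/(2*(8/3)))*(-6*10 + (5/3 + (1/3)*0*(-5)**2)) = ((1/2)*(3/8))*(-60 + (5/3 + (1/3)*0*25)) = 3*(-60 + (5/3 + 0))/16 = 3*(-60 + 5/3)/16 = (3/16)*(-175/3) = -175/16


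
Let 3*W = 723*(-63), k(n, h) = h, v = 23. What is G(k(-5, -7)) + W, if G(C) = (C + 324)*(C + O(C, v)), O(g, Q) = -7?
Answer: -19621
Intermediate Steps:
W = -15183 (W = (723*(-63))/3 = (⅓)*(-45549) = -15183)
G(C) = (-7 + C)*(324 + C) (G(C) = (C + 324)*(C - 7) = (324 + C)*(-7 + C) = (-7 + C)*(324 + C))
G(k(-5, -7)) + W = (-2268 + (-7)² + 317*(-7)) - 15183 = (-2268 + 49 - 2219) - 15183 = -4438 - 15183 = -19621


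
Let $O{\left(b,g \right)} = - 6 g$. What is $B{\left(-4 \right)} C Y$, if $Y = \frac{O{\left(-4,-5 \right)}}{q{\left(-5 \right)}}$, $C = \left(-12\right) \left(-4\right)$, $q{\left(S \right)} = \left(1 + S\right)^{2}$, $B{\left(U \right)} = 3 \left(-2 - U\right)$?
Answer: $540$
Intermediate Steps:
$B{\left(U \right)} = -6 - 3 U$
$C = 48$
$Y = \frac{15}{8}$ ($Y = \frac{\left(-6\right) \left(-5\right)}{\left(1 - 5\right)^{2}} = \frac{30}{\left(-4\right)^{2}} = \frac{30}{16} = 30 \cdot \frac{1}{16} = \frac{15}{8} \approx 1.875$)
$B{\left(-4 \right)} C Y = \left(-6 - -12\right) 48 \cdot \frac{15}{8} = \left(-6 + 12\right) 48 \cdot \frac{15}{8} = 6 \cdot 48 \cdot \frac{15}{8} = 288 \cdot \frac{15}{8} = 540$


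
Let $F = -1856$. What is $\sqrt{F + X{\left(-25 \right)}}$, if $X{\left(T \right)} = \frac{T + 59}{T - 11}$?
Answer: $\frac{5 i \sqrt{2674}}{6} \approx 43.092 i$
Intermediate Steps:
$X{\left(T \right)} = \frac{59 + T}{-11 + T}$
$\sqrt{F + X{\left(-25 \right)}} = \sqrt{-1856 + \frac{59 - 25}{-11 - 25}} = \sqrt{-1856 + \frac{1}{-36} \cdot 34} = \sqrt{-1856 - \frac{17}{18}} = \sqrt{- \frac{33425}{18}} = \frac{5 i \sqrt{2674}}{6}$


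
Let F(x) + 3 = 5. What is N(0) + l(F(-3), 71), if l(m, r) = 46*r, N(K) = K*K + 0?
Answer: 3266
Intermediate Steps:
F(x) = 2 (F(x) = -3 + 5 = 2)
N(K) = K² (N(K) = K² + 0 = K²)
N(0) + l(F(-3), 71) = 0² + 46*71 = 0 + 3266 = 3266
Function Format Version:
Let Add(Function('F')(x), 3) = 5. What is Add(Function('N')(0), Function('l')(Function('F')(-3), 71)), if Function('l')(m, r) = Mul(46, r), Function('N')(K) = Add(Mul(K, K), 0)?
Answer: 3266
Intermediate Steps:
Function('F')(x) = 2 (Function('F')(x) = Add(-3, 5) = 2)
Function('N')(K) = Pow(K, 2) (Function('N')(K) = Add(Pow(K, 2), 0) = Pow(K, 2))
Add(Function('N')(0), Function('l')(Function('F')(-3), 71)) = Add(Pow(0, 2), Mul(46, 71)) = Add(0, 3266) = 3266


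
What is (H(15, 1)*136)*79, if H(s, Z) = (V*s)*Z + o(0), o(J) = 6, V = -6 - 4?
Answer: -1547136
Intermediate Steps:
V = -10
H(s, Z) = 6 - 10*Z*s (H(s, Z) = (-10*s)*Z + 6 = -10*Z*s + 6 = 6 - 10*Z*s)
(H(15, 1)*136)*79 = ((6 - 10*1*15)*136)*79 = ((6 - 150)*136)*79 = -144*136*79 = -19584*79 = -1547136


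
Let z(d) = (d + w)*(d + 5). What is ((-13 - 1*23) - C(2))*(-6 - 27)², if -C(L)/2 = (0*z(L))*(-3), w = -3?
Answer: -39204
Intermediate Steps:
z(d) = (-3 + d)*(5 + d) (z(d) = (d - 3)*(d + 5) = (-3 + d)*(5 + d))
C(L) = 0 (C(L) = -2*0*(-15 + L² + 2*L)*(-3) = -0*(-3) = -2*0 = 0)
((-13 - 1*23) - C(2))*(-6 - 27)² = ((-13 - 1*23) - 1*0)*(-6 - 27)² = ((-13 - 23) + 0)*(-33)² = (-36 + 0)*1089 = -36*1089 = -39204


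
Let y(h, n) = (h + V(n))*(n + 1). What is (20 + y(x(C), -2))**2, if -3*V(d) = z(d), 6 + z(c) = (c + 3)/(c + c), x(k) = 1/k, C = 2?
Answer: 43681/144 ≈ 303.34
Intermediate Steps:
z(c) = -6 + (3 + c)/(2*c) (z(c) = -6 + (c + 3)/(c + c) = -6 + (3 + c)/((2*c)) = -6 + (3 + c)*(1/(2*c)) = -6 + (3 + c)/(2*c))
V(d) = -(3 - 11*d)/(6*d)
y(h, n) = (1 + n)*(h + (-3 + 11*n)/(6*n)) (y(h, n) = (h + (-3 + 11*n)/(6*n))*(n + 1) = (h + (-3 + 11*n)/(6*n))*(1 + n) = (1 + n)*(h + (-3 + 11*n)/(6*n)))
(20 + y(x(C), -2))**2 = (20 + (4/3 + 1/2 - 1/2/(-2) + (11/6)*(-2) - 2/2))**2 = (20 + (4/3 + 1/2 - 1/2*(-1/2) - 11/3 + (1/2)*(-2)))**2 = (20 + (4/3 + 1/2 + 1/4 - 11/3 - 1))**2 = (20 - 31/12)**2 = (209/12)**2 = 43681/144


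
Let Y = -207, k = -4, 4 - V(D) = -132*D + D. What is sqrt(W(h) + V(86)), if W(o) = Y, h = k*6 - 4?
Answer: sqrt(11063) ≈ 105.18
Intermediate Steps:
V(D) = 4 + 131*D (V(D) = 4 - (-132*D + D) = 4 - (-131)*D = 4 + 131*D)
h = -28 (h = -4*6 - 4 = -24 - 4 = -28)
W(o) = -207
sqrt(W(h) + V(86)) = sqrt(-207 + (4 + 131*86)) = sqrt(-207 + (4 + 11266)) = sqrt(-207 + 11270) = sqrt(11063)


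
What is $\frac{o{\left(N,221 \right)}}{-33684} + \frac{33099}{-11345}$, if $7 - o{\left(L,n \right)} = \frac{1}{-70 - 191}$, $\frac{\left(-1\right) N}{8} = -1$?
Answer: $- \frac{72752847884}{24934959945} \approx -2.9177$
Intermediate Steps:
$N = 8$ ($N = \left(-8\right) \left(-1\right) = 8$)
$o{\left(L,n \right)} = \frac{1828}{261}$ ($o{\left(L,n \right)} = 7 - \frac{1}{-70 - 191} = 7 - \frac{1}{-261} = 7 - - \frac{1}{261} = 7 + \frac{1}{261} = \frac{1828}{261}$)
$\frac{o{\left(N,221 \right)}}{-33684} + \frac{33099}{-11345} = \frac{1828}{261 \left(-33684\right)} + \frac{33099}{-11345} = \frac{1828}{261} \left(- \frac{1}{33684}\right) + 33099 \left(- \frac{1}{11345}\right) = - \frac{457}{2197881} - \frac{33099}{11345} = - \frac{72752847884}{24934959945}$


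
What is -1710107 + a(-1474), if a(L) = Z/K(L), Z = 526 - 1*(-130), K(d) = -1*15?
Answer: -25652261/15 ≈ -1.7102e+6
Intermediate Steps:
K(d) = -15
Z = 656 (Z = 526 + 130 = 656)
a(L) = -656/15 (a(L) = 656/(-15) = 656*(-1/15) = -656/15)
-1710107 + a(-1474) = -1710107 - 656/15 = -25652261/15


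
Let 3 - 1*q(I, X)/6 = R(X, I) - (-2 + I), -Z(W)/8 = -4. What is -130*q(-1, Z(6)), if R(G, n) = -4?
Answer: -3120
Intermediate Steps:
Z(W) = 32 (Z(W) = -8*(-4) = 32)
q(I, X) = 30 + 6*I (q(I, X) = 18 - 6*(-4 - (-2 + I)) = 18 - 6*(-4 + (2 - I)) = 18 - 6*(-2 - I) = 18 + (12 + 6*I) = 30 + 6*I)
-130*q(-1, Z(6)) = -130*(30 + 6*(-1)) = -130*(30 - 6) = -130*24 = -3120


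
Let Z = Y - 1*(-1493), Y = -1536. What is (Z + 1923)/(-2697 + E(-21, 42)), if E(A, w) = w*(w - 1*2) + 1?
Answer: -235/127 ≈ -1.8504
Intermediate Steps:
E(A, w) = 1 + w*(-2 + w) (E(A, w) = w*(w - 2) + 1 = w*(-2 + w) + 1 = 1 + w*(-2 + w))
Z = -43 (Z = -1536 - 1*(-1493) = -1536 + 1493 = -43)
(Z + 1923)/(-2697 + E(-21, 42)) = (-43 + 1923)/(-2697 + (1 + 42**2 - 2*42)) = 1880/(-2697 + (1 + 1764 - 84)) = 1880/(-2697 + 1681) = 1880/(-1016) = 1880*(-1/1016) = -235/127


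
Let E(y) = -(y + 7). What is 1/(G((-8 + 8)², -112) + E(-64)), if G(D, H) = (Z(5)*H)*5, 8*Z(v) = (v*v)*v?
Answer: -1/8693 ≈ -0.00011504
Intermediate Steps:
Z(v) = v³/8 (Z(v) = ((v*v)*v)/8 = (v²*v)/8 = v³/8)
G(D, H) = 625*H/8 (G(D, H) = (((⅛)*5³)*H)*5 = (((⅛)*125)*H)*5 = (125*H/8)*5 = 625*H/8)
E(y) = -7 - y (E(y) = -(7 + y) = -7 - y)
1/(G((-8 + 8)², -112) + E(-64)) = 1/((625/8)*(-112) + (-7 - 1*(-64))) = 1/(-8750 + (-7 + 64)) = 1/(-8750 + 57) = 1/(-8693) = -1/8693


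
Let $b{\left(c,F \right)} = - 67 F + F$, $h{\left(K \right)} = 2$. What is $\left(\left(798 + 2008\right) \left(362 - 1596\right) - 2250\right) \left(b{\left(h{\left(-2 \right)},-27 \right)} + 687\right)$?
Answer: $-8554724526$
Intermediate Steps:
$b{\left(c,F \right)} = - 66 F$
$\left(\left(798 + 2008\right) \left(362 - 1596\right) - 2250\right) \left(b{\left(h{\left(-2 \right)},-27 \right)} + 687\right) = \left(\left(798 + 2008\right) \left(362 - 1596\right) - 2250\right) \left(\left(-66\right) \left(-27\right) + 687\right) = \left(2806 \left(-1234\right) - 2250\right) \left(1782 + 687\right) = \left(-3462604 - 2250\right) 2469 = \left(-3464854\right) 2469 = -8554724526$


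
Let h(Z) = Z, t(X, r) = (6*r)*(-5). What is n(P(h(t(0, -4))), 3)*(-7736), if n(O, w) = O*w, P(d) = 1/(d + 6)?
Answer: -3868/21 ≈ -184.19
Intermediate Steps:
t(X, r) = -30*r
P(d) = 1/(6 + d)
n(P(h(t(0, -4))), 3)*(-7736) = (3/(6 - 30*(-4)))*(-7736) = (3/(6 + 120))*(-7736) = (3/126)*(-7736) = ((1/126)*3)*(-7736) = (1/42)*(-7736) = -3868/21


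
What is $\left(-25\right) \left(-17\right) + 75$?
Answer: $500$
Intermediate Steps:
$\left(-25\right) \left(-17\right) + 75 = 425 + 75 = 500$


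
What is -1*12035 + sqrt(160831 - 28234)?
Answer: -12035 + 9*sqrt(1637) ≈ -11671.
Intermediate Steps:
-1*12035 + sqrt(160831 - 28234) = -12035 + sqrt(132597) = -12035 + 9*sqrt(1637)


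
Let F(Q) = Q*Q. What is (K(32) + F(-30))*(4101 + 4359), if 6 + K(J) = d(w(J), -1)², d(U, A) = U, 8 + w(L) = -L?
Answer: 21099240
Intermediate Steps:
w(L) = -8 - L
F(Q) = Q²
K(J) = -6 + (-8 - J)²
(K(32) + F(-30))*(4101 + 4359) = ((-6 + (8 + 32)²) + (-30)²)*(4101 + 4359) = ((-6 + 40²) + 900)*8460 = ((-6 + 1600) + 900)*8460 = (1594 + 900)*8460 = 2494*8460 = 21099240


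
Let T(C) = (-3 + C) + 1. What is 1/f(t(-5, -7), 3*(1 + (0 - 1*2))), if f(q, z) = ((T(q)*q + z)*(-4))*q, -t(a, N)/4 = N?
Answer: -1/81200 ≈ -1.2315e-5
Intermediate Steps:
t(a, N) = -4*N
T(C) = -2 + C
f(q, z) = q*(-4*z - 4*q*(-2 + q)) (f(q, z) = (((-2 + q)*q + z)*(-4))*q = ((q*(-2 + q) + z)*(-4))*q = ((z + q*(-2 + q))*(-4))*q = (-4*z - 4*q*(-2 + q))*q = q*(-4*z - 4*q*(-2 + q)))
1/f(t(-5, -7), 3*(1 + (0 - 1*2))) = 1/(-4*(-4*(-7))*(3*(1 + (0 - 1*2)) + (-4*(-7))*(-2 - 4*(-7)))) = 1/(-4*28*(3*(1 + (0 - 2)) + 28*(-2 + 28))) = 1/(-4*28*(3*(1 - 2) + 28*26)) = 1/(-4*28*(3*(-1) + 728)) = 1/(-4*28*(-3 + 728)) = 1/(-4*28*725) = 1/(-81200) = -1/81200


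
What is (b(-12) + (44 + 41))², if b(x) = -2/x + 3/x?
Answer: 1038361/144 ≈ 7210.8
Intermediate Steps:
b(x) = 1/x
(b(-12) + (44 + 41))² = (1/(-12) + (44 + 41))² = (-1/12 + 85)² = (1019/12)² = 1038361/144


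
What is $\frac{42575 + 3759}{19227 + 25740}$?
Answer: $\frac{46334}{44967} \approx 1.0304$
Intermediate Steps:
$\frac{42575 + 3759}{19227 + 25740} = \frac{46334}{44967}$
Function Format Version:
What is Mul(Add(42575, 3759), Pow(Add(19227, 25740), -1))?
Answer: Rational(46334, 44967) ≈ 1.0304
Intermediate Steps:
Mul(Add(42575, 3759), Pow(Add(19227, 25740), -1)) = Mul(46334, Pow(44967, -1)) = Mul(46334, Rational(1, 44967)) = Rational(46334, 44967)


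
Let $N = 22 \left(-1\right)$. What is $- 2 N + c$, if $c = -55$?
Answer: $-11$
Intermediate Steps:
$N = -22$
$- 2 N + c = \left(-2\right) \left(-22\right) - 55 = 44 - 55 = -11$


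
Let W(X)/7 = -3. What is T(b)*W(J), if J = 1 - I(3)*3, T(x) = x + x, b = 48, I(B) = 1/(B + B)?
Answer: -2016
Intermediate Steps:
I(B) = 1/(2*B)
T(x) = 2*x
J = 1/2 (J = 1 - (1/2)/3*3 = 1 - (1/2)*(1/3)*3 = 1 - 3/6 = 1 - 1*1/2 = 1 - 1/2 = 1/2 ≈ 0.50000)
W(X) = -21 (W(X) = 7*(-3) = -21)
T(b)*W(J) = (2*48)*(-21) = 96*(-21) = -2016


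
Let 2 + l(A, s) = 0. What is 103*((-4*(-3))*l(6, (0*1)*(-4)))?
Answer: -2472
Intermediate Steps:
l(A, s) = -2 (l(A, s) = -2 + 0 = -2)
103*((-4*(-3))*l(6, (0*1)*(-4))) = 103*(-4*(-3)*(-2)) = 103*(12*(-2)) = 103*(-24) = -2472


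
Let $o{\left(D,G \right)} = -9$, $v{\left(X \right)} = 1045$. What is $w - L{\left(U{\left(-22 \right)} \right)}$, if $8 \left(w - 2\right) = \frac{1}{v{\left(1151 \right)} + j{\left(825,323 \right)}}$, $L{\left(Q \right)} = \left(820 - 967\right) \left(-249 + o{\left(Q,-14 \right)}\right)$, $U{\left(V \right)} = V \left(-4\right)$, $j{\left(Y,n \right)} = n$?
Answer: $- \frac{415040255}{10944} \approx -37924.0$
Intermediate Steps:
$U{\left(V \right)} = - 4 V$
$L{\left(Q \right)} = 37926$ ($L{\left(Q \right)} = \left(820 - 967\right) \left(-249 - 9\right) = \left(-147\right) \left(-258\right) = 37926$)
$w = \frac{21889}{10944}$ ($w = 2 + \frac{1}{8 \left(1045 + 323\right)} = 2 + \frac{1}{8 \cdot 1368} = 2 + \frac{1}{8} \cdot \frac{1}{1368} = 2 + \frac{1}{10944} = \frac{21889}{10944} \approx 2.0001$)
$w - L{\left(U{\left(-22 \right)} \right)} = \frac{21889}{10944} - 37926 = - \frac{415040255}{10944}$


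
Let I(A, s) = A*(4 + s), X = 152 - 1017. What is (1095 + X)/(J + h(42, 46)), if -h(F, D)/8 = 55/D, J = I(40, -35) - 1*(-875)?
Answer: -1058/1723 ≈ -0.61405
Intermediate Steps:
X = -865
J = -365 (J = 40*(4 - 35) - 1*(-875) = 40*(-31) + 875 = -1240 + 875 = -365)
h(F, D) = -440/D
(1095 + X)/(J + h(42, 46)) = (1095 - 865)/(-365 - 440/46) = 230/(-365 - 440*1/46) = 230/(-365 - 220/23) = 230/(-8615/23) = 230*(-23/8615) = -1058/1723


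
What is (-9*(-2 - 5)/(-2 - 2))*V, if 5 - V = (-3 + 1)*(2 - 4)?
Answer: -63/4 ≈ -15.750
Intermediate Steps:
V = 1 (V = 5 - (-3 + 1)*(2 - 4) = 5 - (-2)*(-2) = 5 - 1*4 = 5 - 4 = 1)
(-9*(-2 - 5)/(-2 - 2))*V = -9*(-2 - 5)/(-2 - 2)*1 = -(-63)/(-4)*1 = -(-63)*(-1)/4*1 = -9*7/4*1 = -63/4*1 = -63/4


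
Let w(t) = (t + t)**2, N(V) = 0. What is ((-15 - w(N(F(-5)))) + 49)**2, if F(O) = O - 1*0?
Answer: 1156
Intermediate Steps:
F(O) = O (F(O) = O + 0 = O)
w(t) = 4*t**2 (w(t) = (2*t)**2 = 4*t**2)
((-15 - w(N(F(-5)))) + 49)**2 = ((-15 - 4*0**2) + 49)**2 = ((-15 - 4*0) + 49)**2 = ((-15 - 1*0) + 49)**2 = ((-15 + 0) + 49)**2 = (-15 + 49)**2 = 34**2 = 1156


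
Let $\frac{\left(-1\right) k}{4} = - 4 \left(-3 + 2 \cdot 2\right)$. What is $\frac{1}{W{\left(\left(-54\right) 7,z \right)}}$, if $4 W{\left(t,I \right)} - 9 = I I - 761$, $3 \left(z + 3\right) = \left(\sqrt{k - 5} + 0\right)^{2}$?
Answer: $- \frac{9}{1691} \approx -0.0053223$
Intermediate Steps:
$k = 16$ ($k = - 4 \left(- 4 \left(-3 + 2 \cdot 2\right)\right) = - 4 \left(- 4 \left(-3 + 4\right)\right) = - 4 \left(\left(-4\right) 1\right) = \left(-4\right) \left(-4\right) = 16$)
$z = \frac{2}{3}$ ($z = -3 + \frac{\left(\sqrt{16 - 5} + 0\right)^{2}}{3} = -3 + \frac{\left(\sqrt{11} + 0\right)^{2}}{3} = -3 + \frac{\left(\sqrt{11}\right)^{2}}{3} = -3 + \frac{1}{3} \cdot 11 = -3 + \frac{11}{3} = \frac{2}{3} \approx 0.66667$)
$W{\left(t,I \right)} = -188 + \frac{I^{2}}{4}$ ($W{\left(t,I \right)} = \frac{9}{4} + \frac{I I - 761}{4} = \frac{9}{4} + \frac{I^{2} - 761}{4} = \frac{9}{4} + \frac{-761 + I^{2}}{4} = \frac{9}{4} + \left(- \frac{761}{4} + \frac{I^{2}}{4}\right) = -188 + \frac{I^{2}}{4}$)
$\frac{1}{W{\left(\left(-54\right) 7,z \right)}} = \frac{1}{-188 + \frac{\left(\frac{2}{3}\right)^{2}}{4}} = \frac{1}{-188 + \frac{1}{4} \cdot \frac{4}{9}} = \frac{1}{-188 + \frac{1}{9}} = \frac{1}{- \frac{1691}{9}} = - \frac{9}{1691}$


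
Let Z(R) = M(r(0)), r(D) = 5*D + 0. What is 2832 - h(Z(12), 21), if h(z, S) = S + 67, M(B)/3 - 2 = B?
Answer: 2744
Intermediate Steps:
r(D) = 5*D
M(B) = 6 + 3*B
Z(R) = 6 (Z(R) = 6 + 3*(5*0) = 6 + 3*0 = 6 + 0 = 6)
h(z, S) = 67 + S
2832 - h(Z(12), 21) = 2832 - (67 + 21) = 2832 - 1*88 = 2832 - 88 = 2744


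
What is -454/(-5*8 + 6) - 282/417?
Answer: 29955/2363 ≈ 12.677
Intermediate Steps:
-454/(-5*8 + 6) - 282/417 = -454/(-40 + 6) - 282*1/417 = -454/(-34) - 94/139 = -454*(-1/34) - 94/139 = 227/17 - 94/139 = 29955/2363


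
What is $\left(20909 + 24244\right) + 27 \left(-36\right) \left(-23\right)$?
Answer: $67509$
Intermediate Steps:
$\left(20909 + 24244\right) + 27 \left(-36\right) \left(-23\right) = 45153 - -22356 = 45153 + 22356 = 67509$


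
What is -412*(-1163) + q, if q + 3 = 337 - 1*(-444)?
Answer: 479934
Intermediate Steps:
q = 778 (q = -3 + (337 - 1*(-444)) = -3 + (337 + 444) = -3 + 781 = 778)
-412*(-1163) + q = -412*(-1163) + 778 = 479156 + 778 = 479934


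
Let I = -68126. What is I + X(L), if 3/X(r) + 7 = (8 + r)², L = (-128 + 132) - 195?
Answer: -2280994729/33482 ≈ -68126.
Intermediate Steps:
L = -191 (L = 4 - 195 = -191)
X(r) = 3/(-7 + (8 + r)²)
I + X(L) = -68126 + 3/(-7 + (8 - 191)²) = -68126 + 3/(-7 + (-183)²) = -68126 + 3/(-7 + 33489) = -68126 + 3/33482 = -2280994729/33482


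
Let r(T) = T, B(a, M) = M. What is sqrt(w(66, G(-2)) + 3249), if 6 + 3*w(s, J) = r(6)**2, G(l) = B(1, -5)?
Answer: sqrt(3259) ≈ 57.088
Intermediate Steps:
G(l) = -5
w(s, J) = 10 (w(s, J) = -2 + (1/3)*6**2 = -2 + (1/3)*36 = -2 + 12 = 10)
sqrt(w(66, G(-2)) + 3249) = sqrt(10 + 3249) = sqrt(3259)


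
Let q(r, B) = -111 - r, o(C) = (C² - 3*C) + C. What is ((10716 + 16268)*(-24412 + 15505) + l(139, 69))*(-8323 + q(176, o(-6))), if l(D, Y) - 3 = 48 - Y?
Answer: 2069383416660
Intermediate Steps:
o(C) = C² - 2*C
l(D, Y) = 51 - Y (l(D, Y) = 3 + (48 - Y) = 51 - Y)
((10716 + 16268)*(-24412 + 15505) + l(139, 69))*(-8323 + q(176, o(-6))) = ((10716 + 16268)*(-24412 + 15505) + (51 - 1*69))*(-8323 + (-111 - 1*176)) = (26984*(-8907) + (51 - 69))*(-8323 + (-111 - 176)) = (-240346488 - 18)*(-8323 - 287) = -240346506*(-8610) = 2069383416660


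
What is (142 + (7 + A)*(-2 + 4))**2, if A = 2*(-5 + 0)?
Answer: 18496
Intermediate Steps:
A = -10 (A = 2*(-5) = -10)
(142 + (7 + A)*(-2 + 4))**2 = (142 + (7 - 10)*(-2 + 4))**2 = (142 - 3*2)**2 = (142 - 6)**2 = 136**2 = 18496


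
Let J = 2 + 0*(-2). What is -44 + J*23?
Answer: 2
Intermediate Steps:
J = 2 (J = 2 + 0 = 2)
-44 + J*23 = -44 + 2*23 = -44 + 46 = 2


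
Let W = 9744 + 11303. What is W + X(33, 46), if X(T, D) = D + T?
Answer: 21126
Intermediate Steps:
W = 21047
W + X(33, 46) = 21047 + (46 + 33) = 21047 + 79 = 21126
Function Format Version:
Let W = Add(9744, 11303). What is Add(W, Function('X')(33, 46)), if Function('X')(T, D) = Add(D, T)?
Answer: 21126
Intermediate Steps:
W = 21047
Add(W, Function('X')(33, 46)) = Add(21047, Add(46, 33)) = Add(21047, 79) = 21126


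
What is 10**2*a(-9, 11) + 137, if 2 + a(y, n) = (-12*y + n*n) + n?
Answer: 23937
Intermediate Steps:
a(y, n) = -2 + n + n**2 - 12*y (a(y, n) = -2 + ((-12*y + n*n) + n) = -2 + ((-12*y + n**2) + n) = -2 + ((n**2 - 12*y) + n) = -2 + (n + n**2 - 12*y) = -2 + n + n**2 - 12*y)
10**2*a(-9, 11) + 137 = 10**2*(-2 + 11 + 11**2 - 12*(-9)) + 137 = 100*(-2 + 11 + 121 + 108) + 137 = 100*238 + 137 = 23800 + 137 = 23937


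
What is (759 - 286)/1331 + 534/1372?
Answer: 61805/83006 ≈ 0.74459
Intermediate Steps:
(759 - 286)/1331 + 534/1372 = 473*(1/1331) + 534*(1/1372) = 43/121 + 267/686 = 61805/83006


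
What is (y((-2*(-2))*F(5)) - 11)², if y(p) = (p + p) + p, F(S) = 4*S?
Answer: 52441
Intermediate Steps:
y(p) = 3*p (y(p) = 2*p + p = 3*p)
(y((-2*(-2))*F(5)) - 11)² = (3*((-2*(-2))*(4*5)) - 11)² = (3*(4*20) - 11)² = (3*80 - 11)² = (240 - 11)² = 229² = 52441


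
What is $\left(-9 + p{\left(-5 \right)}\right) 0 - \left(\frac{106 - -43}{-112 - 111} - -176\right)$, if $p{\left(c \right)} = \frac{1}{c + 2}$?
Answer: $- \frac{39099}{223} \approx -175.33$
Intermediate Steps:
$p{\left(c \right)} = \frac{1}{2 + c}$
$\left(-9 + p{\left(-5 \right)}\right) 0 - \left(\frac{106 - -43}{-112 - 111} - -176\right) = \left(-9 + \frac{1}{2 - 5}\right) 0 - \left(\frac{106 - -43}{-112 - 111} - -176\right) = \left(-9 + \frac{1}{-3}\right) 0 - \left(\frac{106 + \left(-10 + 53\right)}{-223} + 176\right) = \left(-9 - \frac{1}{3}\right) 0 - \left(\left(106 + 43\right) \left(- \frac{1}{223}\right) + 176\right) = \left(- \frac{28}{3}\right) 0 - \left(149 \left(- \frac{1}{223}\right) + 176\right) = 0 - \left(- \frac{149}{223} + 176\right) = 0 - \frac{39099}{223} = - \frac{39099}{223}$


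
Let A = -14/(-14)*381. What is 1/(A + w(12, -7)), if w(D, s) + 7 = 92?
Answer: 1/466 ≈ 0.0021459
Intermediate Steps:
w(D, s) = 85 (w(D, s) = -7 + 92 = 85)
A = 381 (A = -14*(-1/14)*381 = 1*381 = 381)
1/(A + w(12, -7)) = 1/(381 + 85) = 1/466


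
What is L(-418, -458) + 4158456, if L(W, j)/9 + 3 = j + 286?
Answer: 4156881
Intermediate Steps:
L(W, j) = 2547 + 9*j (L(W, j) = -27 + 9*(j + 286) = -27 + 9*(286 + j) = -27 + (2574 + 9*j) = 2547 + 9*j)
L(-418, -458) + 4158456 = (2547 + 9*(-458)) + 4158456 = (2547 - 4122) + 4158456 = -1575 + 4158456 = 4156881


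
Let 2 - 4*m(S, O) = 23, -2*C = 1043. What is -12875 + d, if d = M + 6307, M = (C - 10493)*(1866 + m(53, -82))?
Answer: -164014391/8 ≈ -2.0502e+7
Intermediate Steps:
C = -1043/2 (C = -½*1043 = -1043/2 ≈ -521.50)
m(S, O) = -21/4 (m(S, O) = ½ - ¼*23 = ½ - 23/4 = -21/4)
M = -163961847/8 (M = (-1043/2 - 10493)*(1866 - 21/4) = -22029/2*7443/4 = -163961847/8 ≈ -2.0495e+7)
d = -163911391/8 (d = -163961847/8 + 6307 = -163911391/8 ≈ -2.0489e+7)
-12875 + d = -12875 - 163911391/8 = -164014391/8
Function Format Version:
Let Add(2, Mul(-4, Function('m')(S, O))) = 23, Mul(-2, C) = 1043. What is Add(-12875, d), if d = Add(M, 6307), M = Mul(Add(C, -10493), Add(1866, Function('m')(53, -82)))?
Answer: Rational(-164014391, 8) ≈ -2.0502e+7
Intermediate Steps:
C = Rational(-1043, 2) (C = Mul(Rational(-1, 2), 1043) = Rational(-1043, 2) ≈ -521.50)
Function('m')(S, O) = Rational(-21, 4) (Function('m')(S, O) = Add(Rational(1, 2), Mul(Rational(-1, 4), 23)) = Add(Rational(1, 2), Rational(-23, 4)) = Rational(-21, 4))
M = Rational(-163961847, 8) (M = Mul(Add(Rational(-1043, 2), -10493), Add(1866, Rational(-21, 4))) = Mul(Rational(-22029, 2), Rational(7443, 4)) = Rational(-163961847, 8) ≈ -2.0495e+7)
d = Rational(-163911391, 8) (d = Add(Rational(-163961847, 8), 6307) = Rational(-163911391, 8) ≈ -2.0489e+7)
Add(-12875, d) = Add(-12875, Rational(-163911391, 8)) = Rational(-164014391, 8)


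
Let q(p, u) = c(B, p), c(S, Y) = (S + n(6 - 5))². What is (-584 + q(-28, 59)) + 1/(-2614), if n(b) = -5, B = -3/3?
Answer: -1432473/2614 ≈ -548.00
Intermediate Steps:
B = -1 (B = -3*⅓ = -1)
c(S, Y) = (-5 + S)² (c(S, Y) = (S - 5)² = (-5 + S)²)
q(p, u) = 36 (q(p, u) = (-5 - 1)² = (-6)² = 36)
(-584 + q(-28, 59)) + 1/(-2614) = (-584 + 36) + 1/(-2614) = -548 - 1/2614 = -1432473/2614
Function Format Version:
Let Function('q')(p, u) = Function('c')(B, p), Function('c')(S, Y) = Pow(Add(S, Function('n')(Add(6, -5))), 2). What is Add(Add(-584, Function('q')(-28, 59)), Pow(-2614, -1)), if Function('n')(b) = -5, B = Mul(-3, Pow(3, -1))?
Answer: Rational(-1432473, 2614) ≈ -548.00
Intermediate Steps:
B = -1 (B = Mul(-3, Rational(1, 3)) = -1)
Function('c')(S, Y) = Pow(Add(-5, S), 2) (Function('c')(S, Y) = Pow(Add(S, -5), 2) = Pow(Add(-5, S), 2))
Function('q')(p, u) = 36 (Function('q')(p, u) = Pow(Add(-5, -1), 2) = Pow(-6, 2) = 36)
Add(Add(-584, Function('q')(-28, 59)), Pow(-2614, -1)) = Add(Add(-584, 36), Pow(-2614, -1)) = Add(-548, Rational(-1, 2614)) = Rational(-1432473, 2614)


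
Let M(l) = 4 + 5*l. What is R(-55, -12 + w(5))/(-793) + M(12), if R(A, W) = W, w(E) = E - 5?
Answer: 50764/793 ≈ 64.015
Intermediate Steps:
w(E) = -5 + E
R(-55, -12 + w(5))/(-793) + M(12) = (-12 + (-5 + 5))/(-793) + (4 + 5*12) = (-12 + 0)*(-1/793) + (4 + 60) = -12*(-1/793) + 64 = 12/793 + 64 = 50764/793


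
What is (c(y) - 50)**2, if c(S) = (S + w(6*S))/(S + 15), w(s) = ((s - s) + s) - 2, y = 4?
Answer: 853776/361 ≈ 2365.0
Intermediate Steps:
w(s) = -2 + s (w(s) = (0 + s) - 2 = s - 2 = -2 + s)
c(S) = (-2 + 7*S)/(15 + S) (c(S) = (S + (-2 + 6*S))/(S + 15) = (-2 + 7*S)/(15 + S))
(c(y) - 50)**2 = ((-2 + 7*4)/(15 + 4) - 50)**2 = ((-2 + 28)/19 - 50)**2 = ((1/19)*26 - 50)**2 = (26/19 - 50)**2 = (-924/19)**2 = 853776/361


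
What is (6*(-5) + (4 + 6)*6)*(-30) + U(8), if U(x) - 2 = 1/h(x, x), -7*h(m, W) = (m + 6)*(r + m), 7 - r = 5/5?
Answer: -25145/28 ≈ -898.04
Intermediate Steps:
r = 6 (r = 7 - 5/5 = 7 - 1*1 = 7 - 1 = 6)
h(m, W) = -(6 + m)²/7 (h(m, W) = -(m + 6)*(6 + m)/7 = -(6 + m)*(6 + m)/7 = -(6 + m)²/7)
U(x) = 2 + 1/(-36/7 - 12*x/7 - x²/7)
(6*(-5) + (4 + 6)*6)*(-30) + U(8) = (6*(-5) + (4 + 6)*6)*(-30) + (65 + 2*8² + 24*8)/(36 + 8² + 12*8) = (-30 + 10*6)*(-30) + (65 + 2*64 + 192)/(36 + 64 + 96) = (-30 + 60)*(-30) + (65 + 128 + 192)/196 = 30*(-30) + (1/196)*385 = -900 + 55/28 = -25145/28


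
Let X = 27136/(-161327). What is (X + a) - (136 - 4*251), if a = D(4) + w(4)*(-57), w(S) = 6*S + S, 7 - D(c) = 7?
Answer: -117473192/161327 ≈ -728.17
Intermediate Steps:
D(c) = 0 (D(c) = 7 - 1*7 = 7 - 7 = 0)
X = -27136/161327 (X = 27136*(-1/161327) = -27136/161327 ≈ -0.16821)
w(S) = 7*S
a = -1596 (a = 0 + (7*4)*(-57) = 0 + 28*(-57) = 0 - 1596 = -1596)
(X + a) - (136 - 4*251) = (-27136/161327 - 1596) - (136 - 4*251) = -257505028/161327 - (136 - 1004) = -257505028/161327 - 1*(-868) = -257505028/161327 + 868 = -117473192/161327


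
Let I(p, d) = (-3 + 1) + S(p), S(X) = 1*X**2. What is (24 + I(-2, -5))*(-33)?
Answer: -858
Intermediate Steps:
S(X) = X**2
I(p, d) = -2 + p**2 (I(p, d) = (-3 + 1) + p**2 = -2 + p**2)
(24 + I(-2, -5))*(-33) = (24 + (-2 + (-2)**2))*(-33) = (24 + (-2 + 4))*(-33) = (24 + 2)*(-33) = 26*(-33) = -858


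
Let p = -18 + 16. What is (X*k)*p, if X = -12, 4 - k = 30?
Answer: -624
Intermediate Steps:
k = -26 (k = 4 - 1*30 = 4 - 30 = -26)
p = -2
(X*k)*p = -12*(-26)*(-2) = 312*(-2) = -624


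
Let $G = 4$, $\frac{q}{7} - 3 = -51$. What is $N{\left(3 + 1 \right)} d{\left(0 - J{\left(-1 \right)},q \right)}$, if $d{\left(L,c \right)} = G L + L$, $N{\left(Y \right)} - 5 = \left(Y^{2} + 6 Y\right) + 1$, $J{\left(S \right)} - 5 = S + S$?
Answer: $-690$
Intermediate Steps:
$q = -336$ ($q = 21 + 7 \left(-51\right) = 21 - 357 = -336$)
$J{\left(S \right)} = 5 + 2 S$ ($J{\left(S \right)} = 5 + \left(S + S\right) = 5 + 2 S$)
$N{\left(Y \right)} = 6 + Y^{2} + 6 Y$ ($N{\left(Y \right)} = 5 + \left(\left(Y^{2} + 6 Y\right) + 1\right) = 5 + \left(1 + Y^{2} + 6 Y\right) = 6 + Y^{2} + 6 Y$)
$d{\left(L,c \right)} = 5 L$ ($d{\left(L,c \right)} = 4 L + L = 5 L$)
$N{\left(3 + 1 \right)} d{\left(0 - J{\left(-1 \right)},q \right)} = \left(6 + \left(3 + 1\right)^{2} + 6 \left(3 + 1\right)\right) 5 \left(0 - \left(5 + 2 \left(-1\right)\right)\right) = \left(6 + 4^{2} + 6 \cdot 4\right) 5 \left(0 - \left(5 - 2\right)\right) = \left(6 + 16 + 24\right) 5 \left(0 - 3\right) = 46 \cdot 5 \left(0 - 3\right) = 46 \cdot 5 \left(-3\right) = 46 \left(-15\right) = -690$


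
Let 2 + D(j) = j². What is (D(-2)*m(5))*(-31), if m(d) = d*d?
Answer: -1550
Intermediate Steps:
m(d) = d²
D(j) = -2 + j²
(D(-2)*m(5))*(-31) = ((-2 + (-2)²)*5²)*(-31) = ((-2 + 4)*25)*(-31) = (2*25)*(-31) = 50*(-31) = -1550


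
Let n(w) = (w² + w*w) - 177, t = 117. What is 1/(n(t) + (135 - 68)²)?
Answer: 1/31690 ≈ 3.1556e-5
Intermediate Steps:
n(w) = -177 + 2*w² (n(w) = (w² + w²) - 177 = 2*w² - 177 = -177 + 2*w²)
1/(n(t) + (135 - 68)²) = 1/((-177 + 2*117²) + (135 - 68)²) = 1/((-177 + 2*13689) + 67²) = 1/((-177 + 27378) + 4489) = 1/(27201 + 4489) = 1/31690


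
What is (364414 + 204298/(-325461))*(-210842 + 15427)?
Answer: -23176676379750740/325461 ≈ -7.1212e+10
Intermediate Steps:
(364414 + 204298/(-325461))*(-210842 + 15427) = (364414 + 204298*(-1/325461))*(-195415) = (364414 - 204298/325461)*(-195415) = (118602340556/325461)*(-195415) = -23176676379750740/325461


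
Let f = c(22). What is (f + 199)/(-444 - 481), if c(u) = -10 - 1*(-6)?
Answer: -39/185 ≈ -0.21081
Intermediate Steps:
c(u) = -4 (c(u) = -10 + 6 = -4)
f = -4
(f + 199)/(-444 - 481) = (-4 + 199)/(-444 - 481) = 195/(-925) = 195*(-1/925) = -39/185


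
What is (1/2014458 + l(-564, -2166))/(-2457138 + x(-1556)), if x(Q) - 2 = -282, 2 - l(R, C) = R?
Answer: -1140183229/4950365349444 ≈ -0.00023032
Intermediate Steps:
l(R, C) = 2 - R
x(Q) = -280 (x(Q) = 2 - 282 = -280)
(1/2014458 + l(-564, -2166))/(-2457138 + x(-1556)) = (1/2014458 + (2 - 1*(-564)))/(-2457138 - 280) = (1/2014458 + (2 + 564))/(-2457418) = (1/2014458 + 566)*(-1/2457418) = (1140183229/2014458)*(-1/2457418) = -1140183229/4950365349444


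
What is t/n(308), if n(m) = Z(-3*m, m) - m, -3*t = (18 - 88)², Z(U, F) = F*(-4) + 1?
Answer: 4900/4617 ≈ 1.0613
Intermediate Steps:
Z(U, F) = 1 - 4*F (Z(U, F) = -4*F + 1 = 1 - 4*F)
t = -4900/3 (t = -(18 - 88)²/3 = -⅓*(-70)² = -⅓*4900 = -4900/3 ≈ -1633.3)
n(m) = 1 - 5*m (n(m) = (1 - 4*m) - m = 1 - 5*m)
t/n(308) = -4900/(3*(1 - 5*308)) = -4900/(3*(1 - 1540)) = -4900/3/(-1539) = -4900/3*(-1/1539) = 4900/4617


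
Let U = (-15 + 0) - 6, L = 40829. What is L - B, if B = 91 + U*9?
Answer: 40927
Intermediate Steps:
U = -21 (U = -15 - 6 = -21)
B = -98 (B = 91 - 21*9 = 91 - 189 = -98)
L - B = 40829 - 1*(-98) = 40829 + 98 = 40927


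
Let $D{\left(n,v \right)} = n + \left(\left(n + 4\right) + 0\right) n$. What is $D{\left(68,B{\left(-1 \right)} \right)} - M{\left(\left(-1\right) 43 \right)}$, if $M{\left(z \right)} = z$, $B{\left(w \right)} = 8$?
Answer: $5007$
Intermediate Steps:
$D{\left(n,v \right)} = n + n \left(4 + n\right)$ ($D{\left(n,v \right)} = n + \left(\left(4 + n\right) + 0\right) n = n + \left(4 + n\right) n = n + n \left(4 + n\right)$)
$D{\left(68,B{\left(-1 \right)} \right)} - M{\left(\left(-1\right) 43 \right)} = 68 \left(5 + 68\right) - \left(-1\right) 43 = 68 \cdot 73 - -43 = 4964 + 43 = 5007$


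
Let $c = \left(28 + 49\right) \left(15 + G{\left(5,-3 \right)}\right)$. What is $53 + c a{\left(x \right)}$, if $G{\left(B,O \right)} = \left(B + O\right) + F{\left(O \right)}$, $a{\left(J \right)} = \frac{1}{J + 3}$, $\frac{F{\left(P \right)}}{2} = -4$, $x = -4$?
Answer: $-640$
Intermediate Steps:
$F{\left(P \right)} = -8$ ($F{\left(P \right)} = 2 \left(-4\right) = -8$)
$a{\left(J \right)} = \frac{1}{3 + J}$
$G{\left(B,O \right)} = -8 + B + O$ ($G{\left(B,O \right)} = \left(B + O\right) - 8 = -8 + B + O$)
$c = 693$ ($c = \left(28 + 49\right) \left(15 - 6\right) = 77 \left(15 - 6\right) = 77 \cdot 9 = 693$)
$53 + c a{\left(x \right)} = 53 + \frac{693}{3 - 4} = 53 + \frac{693}{-1} = 53 + 693 \left(-1\right) = 53 - 693 = -640$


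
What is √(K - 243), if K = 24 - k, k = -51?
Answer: 2*I*√42 ≈ 12.961*I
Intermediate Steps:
K = 75 (K = 24 - 1*(-51) = 24 + 51 = 75)
√(K - 243) = √(75 - 243) = √(-168) = 2*I*√42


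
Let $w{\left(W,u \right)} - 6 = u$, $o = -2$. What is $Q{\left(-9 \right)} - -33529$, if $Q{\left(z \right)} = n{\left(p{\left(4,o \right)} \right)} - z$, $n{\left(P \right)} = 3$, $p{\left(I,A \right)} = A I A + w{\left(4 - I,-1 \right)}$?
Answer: $33541$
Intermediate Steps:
$w{\left(W,u \right)} = 6 + u$
$p{\left(I,A \right)} = 5 + I A^{2}$ ($p{\left(I,A \right)} = A I A + \left(6 - 1\right) = I A^{2} + 5 = 5 + I A^{2}$)
$Q{\left(z \right)} = 3 - z$
$Q{\left(-9 \right)} - -33529 = \left(3 - -9\right) - -33529 = \left(3 + 9\right) + 33529 = 12 + 33529 = 33541$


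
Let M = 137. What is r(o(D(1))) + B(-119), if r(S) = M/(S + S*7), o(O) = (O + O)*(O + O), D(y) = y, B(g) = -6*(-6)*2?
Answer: 2441/32 ≈ 76.281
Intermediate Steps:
B(g) = 72 (B(g) = 36*2 = 72)
o(O) = 4*O² (o(O) = (2*O)*(2*O) = 4*O²)
r(S) = 137/(8*S) (r(S) = 137/(S + S*7) = 137/(S + 7*S) = 137/((8*S)) = 137*(1/(8*S)) = 137/(8*S))
r(o(D(1))) + B(-119) = 137/(8*((4*1²))) + 72 = 137/(8*((4*1))) + 72 = (137/8)/4 + 72 = (137/8)*(¼) + 72 = 137/32 + 72 = 2441/32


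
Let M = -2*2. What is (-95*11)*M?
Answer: 4180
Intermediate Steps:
M = -4
(-95*11)*M = -95*11*(-4) = -1045*(-4) = 4180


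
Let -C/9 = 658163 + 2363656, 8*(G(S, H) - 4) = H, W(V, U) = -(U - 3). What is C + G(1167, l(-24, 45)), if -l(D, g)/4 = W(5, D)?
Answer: -54392761/2 ≈ -2.7196e+7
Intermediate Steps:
W(V, U) = 3 - U (W(V, U) = -(-3 + U) = 3 - U)
l(D, g) = -12 + 4*D (l(D, g) = -4*(3 - D) = -12 + 4*D)
G(S, H) = 4 + H/8
C = -27196371 (C = -9*(658163 + 2363656) = -9*3021819 = -27196371)
C + G(1167, l(-24, 45)) = -27196371 + (4 + (-12 + 4*(-24))/8) = -27196371 + (4 + (-12 - 96)/8) = -27196371 + (4 + (⅛)*(-108)) = -27196371 + (4 - 27/2) = -27196371 - 19/2 = -54392761/2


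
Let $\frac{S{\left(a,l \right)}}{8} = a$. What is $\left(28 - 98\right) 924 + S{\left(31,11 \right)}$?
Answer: $-64432$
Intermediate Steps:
$S{\left(a,l \right)} = 8 a$
$\left(28 - 98\right) 924 + S{\left(31,11 \right)} = \left(28 - 98\right) 924 + 8 \cdot 31 = \left(28 - 98\right) 924 + 248 = \left(-70\right) 924 + 248 = -64680 + 248 = -64432$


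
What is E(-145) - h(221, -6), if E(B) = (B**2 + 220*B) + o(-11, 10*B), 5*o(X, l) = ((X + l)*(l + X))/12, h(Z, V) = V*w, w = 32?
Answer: 497847/20 ≈ 24892.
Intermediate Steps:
h(Z, V) = 32*V (h(Z, V) = V*32 = 32*V)
o(X, l) = (X + l)**2/60 (o(X, l) = (((X + l)*(l + X))/12)/5 = (((X + l)*(X + l))*(1/12))/5 = ((X + l)**2*(1/12))/5 = ((X + l)**2/12)/5 = (X + l)**2/60)
E(B) = B**2 + 220*B + (-11 + 10*B)**2/60 (E(B) = (B**2 + 220*B) + (-11 + 10*B)**2/60 = B**2 + 220*B + (-11 + 10*B)**2/60)
E(-145) - h(221, -6) = (121/60 + (8/3)*(-145)**2 + (649/3)*(-145)) - 32*(-6) = (121/60 + (8/3)*21025 - 94105/3) - 1*(-192) = (121/60 + 168200/3 - 94105/3) + 192 = 494007/20 + 192 = 497847/20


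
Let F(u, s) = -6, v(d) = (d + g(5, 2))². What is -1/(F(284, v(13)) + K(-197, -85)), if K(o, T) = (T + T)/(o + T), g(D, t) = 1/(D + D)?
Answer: 141/761 ≈ 0.18528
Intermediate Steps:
g(D, t) = 1/(2*D)
K(o, T) = 2*T/(T + o) (K(o, T) = (2*T)/(T + o) = 2*T/(T + o))
v(d) = (⅒ + d)² (v(d) = (d + (½)/5)² = (d + (½)*(⅕))² = (d + ⅒)² = (⅒ + d)²)
-1/(F(284, v(13)) + K(-197, -85)) = -1/(-6 + 2*(-85)/(-85 - 197)) = -1/(-6 + 2*(-85)/(-282)) = -1/(-6 + 2*(-85)*(-1/282)) = -1/(-6 + 85/141) = -1/(-761/141) = -1*(-141/761) = 141/761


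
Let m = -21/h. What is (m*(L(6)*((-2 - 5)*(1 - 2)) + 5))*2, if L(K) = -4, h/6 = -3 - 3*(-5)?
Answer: 161/12 ≈ 13.417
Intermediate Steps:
h = 72 (h = 6*(-3 - 3*(-5)) = 6*(-3 + 15) = 6*12 = 72)
m = -7/24 (m = -21/72 = -21*1/72 = -7/24 ≈ -0.29167)
(m*(L(6)*((-2 - 5)*(1 - 2)) + 5))*2 = -7*(-4*(-2 - 5)*(1 - 2) + 5)/24*2 = -7*(-(-28)*(-1) + 5)/24*2 = -7*(-4*7 + 5)/24*2 = -7*(-28 + 5)/24*2 = -7/24*(-23)*2 = (161/24)*2 = 161/12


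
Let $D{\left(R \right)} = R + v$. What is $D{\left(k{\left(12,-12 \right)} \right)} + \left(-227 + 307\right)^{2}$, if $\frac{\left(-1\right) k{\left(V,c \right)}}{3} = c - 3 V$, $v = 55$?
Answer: $6599$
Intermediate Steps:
$k{\left(V,c \right)} = - 3 c + 9 V$ ($k{\left(V,c \right)} = - 3 \left(c - 3 V\right) = - 3 c + 9 V$)
$D{\left(R \right)} = 55 + R$ ($D{\left(R \right)} = R + 55 = 55 + R$)
$D{\left(k{\left(12,-12 \right)} \right)} + \left(-227 + 307\right)^{2} = \left(55 + \left(\left(-3\right) \left(-12\right) + 9 \cdot 12\right)\right) + \left(-227 + 307\right)^{2} = \left(55 + \left(36 + 108\right)\right) + 80^{2} = \left(55 + 144\right) + 6400 = 199 + 6400 = 6599$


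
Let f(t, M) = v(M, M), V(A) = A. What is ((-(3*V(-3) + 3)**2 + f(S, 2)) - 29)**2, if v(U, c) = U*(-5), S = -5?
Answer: 5625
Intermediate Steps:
v(U, c) = -5*U
f(t, M) = -5*M
((-(3*V(-3) + 3)**2 + f(S, 2)) - 29)**2 = ((-(3*(-3) + 3)**2 - 5*2) - 29)**2 = ((-(-9 + 3)**2 - 10) - 29)**2 = ((-1*(-6)**2 - 10) - 29)**2 = ((-1*36 - 10) - 29)**2 = ((-36 - 10) - 29)**2 = (-46 - 29)**2 = (-75)**2 = 5625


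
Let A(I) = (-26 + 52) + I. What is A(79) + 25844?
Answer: 25949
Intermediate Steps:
A(I) = 26 + I
A(79) + 25844 = (26 + 79) + 25844 = 105 + 25844 = 25949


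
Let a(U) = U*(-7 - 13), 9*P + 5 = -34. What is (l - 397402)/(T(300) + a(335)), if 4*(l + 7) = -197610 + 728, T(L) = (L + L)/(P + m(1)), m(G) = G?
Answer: 893259/13760 ≈ 64.917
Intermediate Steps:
P = -13/3 (P = -5/9 + (⅑)*(-34) = -5/9 - 34/9 = -13/3 ≈ -4.3333)
T(L) = -3*L/5 (T(L) = (L + L)/(-13/3 + 1) = (2*L)/(-10/3) = (2*L)*(-3/10) = -3*L/5)
a(U) = -20*U (a(U) = U*(-20) = -20*U)
l = -98455/2 (l = -7 + (-197610 + 728)/4 = -7 + (¼)*(-196882) = -7 - 98441/2 = -98455/2 ≈ -49228.)
(l - 397402)/(T(300) + a(335)) = (-98455/2 - 397402)/(-⅗*300 - 20*335) = -893259/(2*(-180 - 6700)) = -893259/2/(-6880) = -893259/2*(-1/6880) = 893259/13760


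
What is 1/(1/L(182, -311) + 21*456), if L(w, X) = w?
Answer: 182/1742833 ≈ 0.00010443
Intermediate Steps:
1/(1/L(182, -311) + 21*456) = 1/(1/182 + 21*456) = 1/(1/182 + 9576) = 1/(1742833/182) = 182/1742833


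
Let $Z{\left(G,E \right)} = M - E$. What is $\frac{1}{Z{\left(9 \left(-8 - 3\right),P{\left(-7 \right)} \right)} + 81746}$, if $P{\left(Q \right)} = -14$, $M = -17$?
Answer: $\frac{1}{81743} \approx 1.2233 \cdot 10^{-5}$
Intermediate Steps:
$Z{\left(G,E \right)} = -17 - E$
$\frac{1}{Z{\left(9 \left(-8 - 3\right),P{\left(-7 \right)} \right)} + 81746} = \frac{1}{\left(-17 - -14\right) + 81746} = \frac{1}{\left(-17 + 14\right) + 81746} = \frac{1}{-3 + 81746} = \frac{1}{81743}$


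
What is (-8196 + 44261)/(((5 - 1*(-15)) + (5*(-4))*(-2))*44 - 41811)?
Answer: -36065/39171 ≈ -0.92071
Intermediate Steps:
(-8196 + 44261)/(((5 - 1*(-15)) + (5*(-4))*(-2))*44 - 41811) = 36065/(((5 + 15) - 20*(-2))*44 - 41811) = 36065/((20 + 40)*44 - 41811) = 36065/(60*44 - 41811) = 36065/(2640 - 41811) = 36065/(-39171) = 36065*(-1/39171) = -36065/39171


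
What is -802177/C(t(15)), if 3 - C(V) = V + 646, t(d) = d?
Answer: 802177/658 ≈ 1219.1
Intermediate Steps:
C(V) = -643 - V (C(V) = 3 - (V + 646) = 3 - (646 + V) = 3 + (-646 - V) = -643 - V)
-802177/C(t(15)) = -802177/(-643 - 1*15) = -802177/(-643 - 15) = -802177/(-658) = -802177*(-1/658) = 802177/658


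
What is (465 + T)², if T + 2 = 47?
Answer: 260100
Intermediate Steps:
T = 45 (T = -2 + 47 = 45)
(465 + T)² = (465 + 45)² = 510² = 260100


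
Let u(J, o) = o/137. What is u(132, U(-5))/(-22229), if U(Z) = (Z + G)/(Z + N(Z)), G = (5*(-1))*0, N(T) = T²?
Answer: 1/12181492 ≈ 8.2092e-8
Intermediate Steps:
G = 0 (G = -5*0 = 0)
U(Z) = Z/(Z + Z²) (U(Z) = (Z + 0)/(Z + Z²) = Z/(Z + Z²))
u(J, o) = o/137 (u(J, o) = o*(1/137) = o/137)
u(132, U(-5))/(-22229) = (1/(137*(1 - 5)))/(-22229) = ((1/137)/(-4))*(-1/22229) = ((1/137)*(-¼))*(-1/22229) = -1/548*(-1/22229) = 1/12181492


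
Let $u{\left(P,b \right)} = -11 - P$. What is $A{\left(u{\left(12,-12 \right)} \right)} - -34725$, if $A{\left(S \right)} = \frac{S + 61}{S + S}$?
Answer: $\frac{798656}{23} \approx 34724.0$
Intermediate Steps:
$A{\left(S \right)} = \frac{61 + S}{2 S}$
$A{\left(u{\left(12,-12 \right)} \right)} - -34725 = \frac{61 - 23}{2 \left(-11 - 12\right)} - -34725 = \frac{61 - 23}{2 \left(-11 - 12\right)} + 34725 = \frac{61 - 23}{2 \left(-23\right)} + 34725 = \frac{1}{2} \left(- \frac{1}{23}\right) 38 + 34725 = - \frac{19}{23} + 34725 = \frac{798656}{23}$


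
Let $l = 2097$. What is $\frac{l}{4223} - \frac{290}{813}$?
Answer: $\frac{480191}{3433299} \approx 0.13986$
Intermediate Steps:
$\frac{l}{4223} - \frac{290}{813} = \frac{2097}{4223} - \frac{290}{813} = \frac{480191}{3433299}$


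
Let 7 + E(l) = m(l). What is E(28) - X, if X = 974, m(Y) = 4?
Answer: -977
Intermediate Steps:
E(l) = -3 (E(l) = -7 + 4 = -3)
E(28) - X = -3 - 1*974 = -3 - 974 = -977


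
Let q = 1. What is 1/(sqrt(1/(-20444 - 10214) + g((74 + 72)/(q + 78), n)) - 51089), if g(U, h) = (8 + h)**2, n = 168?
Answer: -1566286562/80019064503811 - 39*sqrt(19141843486)/80019064503811 ≈ -1.9641e-5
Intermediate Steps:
1/(sqrt(1/(-20444 - 10214) + g((74 + 72)/(q + 78), n)) - 51089) = 1/(sqrt(1/(-20444 - 10214) + (8 + 168)**2) - 51089) = 1/(sqrt(1/(-30658) + 176**2) - 51089) = 1/(sqrt(-1/30658 + 30976) - 51089) = 1/(sqrt(949662207/30658) - 51089) = 1/(39*sqrt(19141843486)/30658 - 51089) = 1/(-51089 + 39*sqrt(19141843486)/30658)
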